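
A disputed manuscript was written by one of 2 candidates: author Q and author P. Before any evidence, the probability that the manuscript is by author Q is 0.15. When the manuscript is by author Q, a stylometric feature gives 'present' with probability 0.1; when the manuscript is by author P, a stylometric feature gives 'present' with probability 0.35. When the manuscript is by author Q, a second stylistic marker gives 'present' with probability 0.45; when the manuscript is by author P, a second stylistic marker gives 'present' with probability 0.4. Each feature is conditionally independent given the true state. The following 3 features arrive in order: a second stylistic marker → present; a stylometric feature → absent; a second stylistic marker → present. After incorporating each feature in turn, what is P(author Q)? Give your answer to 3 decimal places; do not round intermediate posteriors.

0.236

Each posterior becomes the prior for the next update.
After a second stylistic marker='present': P(author Q) = 0.45·0.1500 / (0.45·0.1500 + 0.4·0.8500) ≈ 0.1656
After a stylometric feature='absent': P(author Q) = 0.9·0.1656 / (0.9·0.1656 + 0.65·0.8344) ≈ 0.2156
After a second stylistic marker='present': P(author Q) = 0.45·0.2156 / (0.45·0.2156 + 0.4·0.7844) ≈ 0.2362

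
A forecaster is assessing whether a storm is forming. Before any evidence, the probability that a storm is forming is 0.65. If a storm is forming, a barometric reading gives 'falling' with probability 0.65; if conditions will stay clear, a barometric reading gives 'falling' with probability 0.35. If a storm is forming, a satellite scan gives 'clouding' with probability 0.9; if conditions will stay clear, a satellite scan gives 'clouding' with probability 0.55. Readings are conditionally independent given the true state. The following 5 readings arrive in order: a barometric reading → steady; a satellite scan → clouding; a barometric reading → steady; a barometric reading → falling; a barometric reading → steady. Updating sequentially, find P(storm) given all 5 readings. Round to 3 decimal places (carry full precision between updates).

After a barometric reading='steady': P(storm) = 0.35·0.6500 / (0.35·0.6500 + 0.65·0.3500) ≈ 0.5000
After a satellite scan='clouding': P(storm) = 0.9·0.5000 / (0.9·0.5000 + 0.55·0.5000) ≈ 0.6207
After a barometric reading='steady': P(storm) = 0.35·0.6207 / (0.35·0.6207 + 0.65·0.3793) ≈ 0.4684
After a barometric reading='falling': P(storm) = 0.65·0.4684 / (0.65·0.4684 + 0.35·0.5316) ≈ 0.6207
After a barometric reading='steady': P(storm) = 0.35·0.6207 / (0.35·0.6207 + 0.65·0.3793) ≈ 0.4684

0.468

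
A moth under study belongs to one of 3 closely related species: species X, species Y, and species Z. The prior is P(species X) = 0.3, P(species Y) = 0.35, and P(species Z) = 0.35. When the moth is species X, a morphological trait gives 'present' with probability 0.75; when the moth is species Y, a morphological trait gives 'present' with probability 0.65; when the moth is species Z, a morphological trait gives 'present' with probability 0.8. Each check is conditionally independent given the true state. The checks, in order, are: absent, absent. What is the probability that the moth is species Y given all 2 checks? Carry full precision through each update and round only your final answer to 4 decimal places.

0.5669

After 'absent': normaliser = 0.25·0.3000 + 0.35·0.3500 + 0.2·0.3500; P(species X) ≈ 0.2804, P(species Y) ≈ 0.4579, P(species Z) ≈ 0.2617
After 'absent': normaliser = 0.25·0.2804 + 0.35·0.4579 + 0.2·0.2617; P(species X) ≈ 0.2479, P(species Y) ≈ 0.5669, P(species Z) ≈ 0.1851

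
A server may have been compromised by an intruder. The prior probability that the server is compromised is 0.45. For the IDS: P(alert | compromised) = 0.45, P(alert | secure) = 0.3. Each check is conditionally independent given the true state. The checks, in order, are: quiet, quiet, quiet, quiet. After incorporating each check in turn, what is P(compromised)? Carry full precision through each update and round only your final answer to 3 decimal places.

Each posterior becomes the prior for the next update.
After 'quiet': P(compromised) = 0.55·0.4500 / (0.55·0.4500 + 0.7·0.5500) ≈ 0.3913
After 'quiet': P(compromised) = 0.55·0.3913 / (0.55·0.3913 + 0.7·0.6087) ≈ 0.3356
After 'quiet': P(compromised) = 0.55·0.3356 / (0.55·0.3356 + 0.7·0.6644) ≈ 0.2841
After 'quiet': P(compromised) = 0.55·0.2841 / (0.55·0.2841 + 0.7·0.7159) ≈ 0.2377

0.238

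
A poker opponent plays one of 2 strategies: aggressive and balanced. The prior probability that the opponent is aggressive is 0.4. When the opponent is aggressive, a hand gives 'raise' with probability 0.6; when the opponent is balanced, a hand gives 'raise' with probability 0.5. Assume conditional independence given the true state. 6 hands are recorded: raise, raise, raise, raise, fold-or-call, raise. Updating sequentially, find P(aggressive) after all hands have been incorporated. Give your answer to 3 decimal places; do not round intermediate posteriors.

After 'raise': P(aggressive) = 0.6·0.4000 / (0.6·0.4000 + 0.5·0.6000) ≈ 0.4444
After 'raise': P(aggressive) = 0.6·0.4444 / (0.6·0.4444 + 0.5·0.5556) ≈ 0.4898
After 'raise': P(aggressive) = 0.6·0.4898 / (0.6·0.4898 + 0.5·0.5102) ≈ 0.5353
After 'raise': P(aggressive) = 0.6·0.5353 / (0.6·0.5353 + 0.5·0.4647) ≈ 0.5803
After 'fold-or-call': P(aggressive) = 0.4·0.5803 / (0.4·0.5803 + 0.5·0.4197) ≈ 0.5251
After 'raise': P(aggressive) = 0.6·0.5251 / (0.6·0.5251 + 0.5·0.4749) ≈ 0.5703

0.570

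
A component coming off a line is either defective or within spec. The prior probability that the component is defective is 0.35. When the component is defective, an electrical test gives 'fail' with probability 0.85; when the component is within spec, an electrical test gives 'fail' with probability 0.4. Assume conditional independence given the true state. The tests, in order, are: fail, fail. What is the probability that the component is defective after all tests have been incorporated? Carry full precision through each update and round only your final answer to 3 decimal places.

0.709

Each posterior becomes the prior for the next update.
After 'fail': P(defective) = 0.85·0.3500 / (0.85·0.3500 + 0.4·0.6500) ≈ 0.5336
After 'fail': P(defective) = 0.85·0.5336 / (0.85·0.5336 + 0.4·0.4664) ≈ 0.7086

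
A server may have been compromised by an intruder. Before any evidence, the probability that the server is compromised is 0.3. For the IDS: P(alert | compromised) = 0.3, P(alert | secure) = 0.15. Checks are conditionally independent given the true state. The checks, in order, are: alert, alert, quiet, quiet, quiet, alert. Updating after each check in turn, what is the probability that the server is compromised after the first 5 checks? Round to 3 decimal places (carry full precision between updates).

After 'alert': P(compromised) = 0.3·0.3000 / (0.3·0.3000 + 0.15·0.7000) ≈ 0.4615
After 'alert': P(compromised) = 0.3·0.4615 / (0.3·0.4615 + 0.15·0.5385) ≈ 0.6316
After 'quiet': P(compromised) = 0.7·0.6316 / (0.7·0.6316 + 0.85·0.3684) ≈ 0.5854
After 'quiet': P(compromised) = 0.7·0.5854 / (0.7·0.5854 + 0.85·0.4146) ≈ 0.5376
After 'quiet': P(compromised) = 0.7·0.5376 / (0.7·0.5376 + 0.85·0.4624) ≈ 0.4891

0.489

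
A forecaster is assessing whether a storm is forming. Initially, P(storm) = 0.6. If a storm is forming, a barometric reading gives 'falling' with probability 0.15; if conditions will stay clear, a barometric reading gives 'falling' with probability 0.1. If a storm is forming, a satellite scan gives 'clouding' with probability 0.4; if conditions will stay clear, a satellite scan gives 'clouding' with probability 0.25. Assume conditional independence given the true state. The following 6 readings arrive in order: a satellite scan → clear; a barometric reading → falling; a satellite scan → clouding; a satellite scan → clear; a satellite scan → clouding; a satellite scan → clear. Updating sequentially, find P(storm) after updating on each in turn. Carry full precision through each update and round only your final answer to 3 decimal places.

After a satellite scan='clear': P(storm) = 0.6·0.6000 / (0.6·0.6000 + 0.75·0.4000) ≈ 0.5455
After a barometric reading='falling': P(storm) = 0.15·0.5455 / (0.15·0.5455 + 0.1·0.4545) ≈ 0.6429
After a satellite scan='clouding': P(storm) = 0.4·0.6429 / (0.4·0.6429 + 0.25·0.3571) ≈ 0.7423
After a satellite scan='clear': P(storm) = 0.6·0.7423 / (0.6·0.7423 + 0.75·0.2577) ≈ 0.6973
After a satellite scan='clouding': P(storm) = 0.4·0.6973 / (0.4·0.6973 + 0.25·0.3027) ≈ 0.7866
After a satellite scan='clear': P(storm) = 0.6·0.7866 / (0.6·0.7866 + 0.75·0.2134) ≈ 0.7468

0.747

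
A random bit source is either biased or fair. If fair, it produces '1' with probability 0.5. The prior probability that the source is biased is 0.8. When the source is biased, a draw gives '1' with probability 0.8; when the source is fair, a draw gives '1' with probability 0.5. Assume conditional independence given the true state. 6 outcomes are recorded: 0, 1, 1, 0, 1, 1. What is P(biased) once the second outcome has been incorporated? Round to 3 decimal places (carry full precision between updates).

After '0': P(biased) = 0.2·0.8000 / (0.2·0.8000 + 0.5·0.2000) ≈ 0.6154
After '1': P(biased) = 0.8·0.6154 / (0.8·0.6154 + 0.5·0.3846) ≈ 0.7191

0.719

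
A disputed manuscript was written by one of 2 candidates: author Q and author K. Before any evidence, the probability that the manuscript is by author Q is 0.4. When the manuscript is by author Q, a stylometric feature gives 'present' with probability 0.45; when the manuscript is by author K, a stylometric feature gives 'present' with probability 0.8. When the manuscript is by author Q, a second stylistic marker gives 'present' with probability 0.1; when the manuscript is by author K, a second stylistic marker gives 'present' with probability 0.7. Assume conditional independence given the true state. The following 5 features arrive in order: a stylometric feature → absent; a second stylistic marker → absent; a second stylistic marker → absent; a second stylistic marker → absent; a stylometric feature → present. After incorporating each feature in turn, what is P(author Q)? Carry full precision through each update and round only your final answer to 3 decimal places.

0.965

After a stylometric feature='absent': P(author Q) = 0.55·0.4000 / (0.55·0.4000 + 0.2·0.6000) ≈ 0.6471
After a second stylistic marker='absent': P(author Q) = 0.9·0.6471 / (0.9·0.6471 + 0.3·0.3529) ≈ 0.8462
After a second stylistic marker='absent': P(author Q) = 0.9·0.8462 / (0.9·0.8462 + 0.3·0.1538) ≈ 0.9429
After a second stylistic marker='absent': P(author Q) = 0.9·0.9429 / (0.9·0.9429 + 0.3·0.0571) ≈ 0.9802
After a stylometric feature='present': P(author Q) = 0.45·0.9802 / (0.45·0.9802 + 0.8·0.0198) ≈ 0.9653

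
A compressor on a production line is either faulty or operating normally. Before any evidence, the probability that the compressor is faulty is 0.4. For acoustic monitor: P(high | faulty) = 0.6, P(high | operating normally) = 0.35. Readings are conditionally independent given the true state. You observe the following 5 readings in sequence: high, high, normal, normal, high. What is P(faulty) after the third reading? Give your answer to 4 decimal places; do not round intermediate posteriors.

After 'high': P(faulty) = 0.6·0.4000 / (0.6·0.4000 + 0.35·0.6000) ≈ 0.5333
After 'high': P(faulty) = 0.6·0.5333 / (0.6·0.5333 + 0.35·0.4667) ≈ 0.6621
After 'normal': P(faulty) = 0.4·0.6621 / (0.4·0.6621 + 0.65·0.3379) ≈ 0.5466

0.5466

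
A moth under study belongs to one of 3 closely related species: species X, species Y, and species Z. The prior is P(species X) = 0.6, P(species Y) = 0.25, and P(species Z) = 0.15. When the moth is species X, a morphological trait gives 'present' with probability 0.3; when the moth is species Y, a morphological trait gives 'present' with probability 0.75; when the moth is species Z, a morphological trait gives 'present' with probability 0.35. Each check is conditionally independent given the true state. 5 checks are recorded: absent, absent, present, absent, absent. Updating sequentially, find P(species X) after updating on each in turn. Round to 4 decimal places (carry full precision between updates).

Each posterior becomes the prior for the next update.
After 'absent': normaliser = 0.7·0.6000 + 0.25·0.2500 + 0.65·0.1500; P(species X) ≈ 0.7241, P(species Y) ≈ 0.1078, P(species Z) ≈ 0.1681
After 'absent': normaliser = 0.7·0.7241 + 0.25·0.1078 + 0.65·0.1681; P(species X) ≈ 0.7882, P(species Y) ≈ 0.0419, P(species Z) ≈ 0.1699
After 'present': normaliser = 0.3·0.7882 + 0.75·0.0419 + 0.35·0.1699; P(species X) ≈ 0.7224, P(species Y) ≈ 0.0960, P(species Z) ≈ 0.1817
After 'absent': normaliser = 0.7·0.7224 + 0.25·0.0960 + 0.65·0.1817; P(species X) ≈ 0.7807, P(species Y) ≈ 0.0370, P(species Z) ≈ 0.1823
After 'absent': normaliser = 0.7·0.7807 + 0.25·0.0370 + 0.65·0.1823; P(species X) ≈ 0.8105, P(species Y) ≈ 0.0137, P(species Z) ≈ 0.1758

0.8105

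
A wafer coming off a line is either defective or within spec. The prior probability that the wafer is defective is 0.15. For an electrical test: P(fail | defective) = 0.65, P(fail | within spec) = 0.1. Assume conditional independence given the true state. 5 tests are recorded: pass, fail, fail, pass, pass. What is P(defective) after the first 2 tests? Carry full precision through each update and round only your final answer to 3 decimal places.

Apply Bayes' rule sequentially, carrying P(defective) forward.
After 'pass': P(defective) = 0.35·0.1500 / (0.35·0.1500 + 0.9·0.8500) ≈ 0.0642
After 'fail': P(defective) = 0.65·0.0642 / (0.65·0.0642 + 0.1·0.9358) ≈ 0.3085

0.308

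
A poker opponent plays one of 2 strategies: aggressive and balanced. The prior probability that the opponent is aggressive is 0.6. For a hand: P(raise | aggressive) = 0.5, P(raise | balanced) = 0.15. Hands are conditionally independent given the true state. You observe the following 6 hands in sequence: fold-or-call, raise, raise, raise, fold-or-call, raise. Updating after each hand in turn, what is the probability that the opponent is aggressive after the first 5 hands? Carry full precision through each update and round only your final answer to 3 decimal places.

0.951

After 'fold-or-call': P(aggressive) = 0.5·0.6000 / (0.5·0.6000 + 0.85·0.4000) ≈ 0.4688
After 'raise': P(aggressive) = 0.5·0.4688 / (0.5·0.4688 + 0.15·0.5312) ≈ 0.7463
After 'raise': P(aggressive) = 0.5·0.7463 / (0.5·0.7463 + 0.15·0.2537) ≈ 0.9074
After 'raise': P(aggressive) = 0.5·0.9074 / (0.5·0.9074 + 0.15·0.0926) ≈ 0.9703
After 'fold-or-call': P(aggressive) = 0.5·0.9703 / (0.5·0.9703 + 0.85·0.0297) ≈ 0.9506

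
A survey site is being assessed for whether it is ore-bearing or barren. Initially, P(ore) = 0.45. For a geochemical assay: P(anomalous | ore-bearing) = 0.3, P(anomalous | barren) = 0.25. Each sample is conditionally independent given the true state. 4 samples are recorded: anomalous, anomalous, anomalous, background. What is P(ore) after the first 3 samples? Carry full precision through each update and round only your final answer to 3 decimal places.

After 'anomalous': P(ore) = 0.3·0.4500 / (0.3·0.4500 + 0.25·0.5500) ≈ 0.4954
After 'anomalous': P(ore) = 0.3·0.4954 / (0.3·0.4954 + 0.25·0.5046) ≈ 0.5409
After 'anomalous': P(ore) = 0.3·0.5409 / (0.3·0.5409 + 0.25·0.4591) ≈ 0.5857

0.586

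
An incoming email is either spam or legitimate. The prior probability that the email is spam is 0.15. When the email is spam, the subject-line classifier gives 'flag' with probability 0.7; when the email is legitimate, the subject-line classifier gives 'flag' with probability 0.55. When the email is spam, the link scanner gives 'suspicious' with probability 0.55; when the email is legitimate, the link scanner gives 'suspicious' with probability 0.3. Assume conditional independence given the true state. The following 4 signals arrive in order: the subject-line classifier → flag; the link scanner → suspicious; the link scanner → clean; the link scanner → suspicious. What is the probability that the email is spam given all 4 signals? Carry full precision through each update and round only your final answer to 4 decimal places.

After the subject-line classifier='flag': P(spam) = 0.7·0.1500 / (0.7·0.1500 + 0.55·0.8500) ≈ 0.1834
After the link scanner='suspicious': P(spam) = 0.55·0.1834 / (0.55·0.1834 + 0.3·0.8166) ≈ 0.2917
After the link scanner='clean': P(spam) = 0.45·0.2917 / (0.45·0.2917 + 0.7·0.7083) ≈ 0.2093
After the link scanner='suspicious': P(spam) = 0.55·0.2093 / (0.55·0.2093 + 0.3·0.7907) ≈ 0.3267

0.3267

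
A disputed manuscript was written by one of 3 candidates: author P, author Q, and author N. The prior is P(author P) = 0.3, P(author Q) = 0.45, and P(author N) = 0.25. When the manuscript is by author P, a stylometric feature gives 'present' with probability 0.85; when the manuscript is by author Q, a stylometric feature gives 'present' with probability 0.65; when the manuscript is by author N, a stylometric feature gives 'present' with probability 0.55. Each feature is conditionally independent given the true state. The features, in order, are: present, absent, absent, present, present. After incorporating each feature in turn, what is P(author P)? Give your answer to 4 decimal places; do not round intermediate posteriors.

Apply Bayes' rule sequentially, carrying P(author P) forward.
After 'present': normaliser = 0.85·0.3000 + 0.65·0.4500 + 0.55·0.2500; P(author P) ≈ 0.3723, P(author Q) ≈ 0.4270, P(author N) ≈ 0.2007
After 'absent': normaliser = 0.15·0.3723 + 0.35·0.4270 + 0.45·0.2007; P(author P) ≈ 0.1889, P(author Q) ≈ 0.5056, P(author N) ≈ 0.3056
After 'absent': normaliser = 0.15·0.1889 + 0.35·0.5056 + 0.45·0.3056; P(author P) ≈ 0.0827, P(author Q) ≈ 0.5162, P(author N) ≈ 0.4011
After 'present': normaliser = 0.85·0.0827 + 0.65·0.5162 + 0.55·0.4011; P(author P) ≈ 0.1122, P(author Q) ≈ 0.5356, P(author N) ≈ 0.3522
After 'present': normaliser = 0.85·0.1122 + 0.65·0.5356 + 0.55·0.3522; P(author P) ≈ 0.1496, P(author Q) ≈ 0.5464, P(author N) ≈ 0.3040

0.1496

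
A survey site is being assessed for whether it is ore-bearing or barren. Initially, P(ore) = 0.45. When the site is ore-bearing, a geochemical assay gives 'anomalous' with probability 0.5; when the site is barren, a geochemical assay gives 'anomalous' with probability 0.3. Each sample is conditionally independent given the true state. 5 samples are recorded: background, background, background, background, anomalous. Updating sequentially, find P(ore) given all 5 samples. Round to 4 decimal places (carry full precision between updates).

0.2620

After 'background': P(ore) = 0.5·0.4500 / (0.5·0.4500 + 0.7·0.5500) ≈ 0.3689
After 'background': P(ore) = 0.5·0.3689 / (0.5·0.3689 + 0.7·0.6311) ≈ 0.2945
After 'background': P(ore) = 0.5·0.2945 / (0.5·0.2945 + 0.7·0.7055) ≈ 0.2297
After 'background': P(ore) = 0.5·0.2297 / (0.5·0.2297 + 0.7·0.7703) ≈ 0.1756
After 'anomalous': P(ore) = 0.5·0.1756 / (0.5·0.1756 + 0.3·0.8244) ≈ 0.2620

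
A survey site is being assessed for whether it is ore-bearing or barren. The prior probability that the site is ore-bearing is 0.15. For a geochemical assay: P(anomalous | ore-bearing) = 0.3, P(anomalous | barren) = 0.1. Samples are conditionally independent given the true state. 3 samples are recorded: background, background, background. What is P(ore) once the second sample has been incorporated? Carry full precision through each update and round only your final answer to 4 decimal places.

After 'background': P(ore) = 0.7·0.1500 / (0.7·0.1500 + 0.9·0.8500) ≈ 0.1207
After 'background': P(ore) = 0.7·0.1207 / (0.7·0.1207 + 0.9·0.8793) ≈ 0.0965

0.0965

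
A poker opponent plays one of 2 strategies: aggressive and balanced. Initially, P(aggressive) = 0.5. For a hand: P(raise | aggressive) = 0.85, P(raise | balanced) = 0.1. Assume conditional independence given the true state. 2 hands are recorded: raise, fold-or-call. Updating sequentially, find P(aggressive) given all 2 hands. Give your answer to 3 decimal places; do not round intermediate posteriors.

0.586

After 'raise': P(aggressive) = 0.85·0.5000 / (0.85·0.5000 + 0.1·0.5000) ≈ 0.8947
After 'fold-or-call': P(aggressive) = 0.15·0.8947 / (0.15·0.8947 + 0.9·0.1053) ≈ 0.5862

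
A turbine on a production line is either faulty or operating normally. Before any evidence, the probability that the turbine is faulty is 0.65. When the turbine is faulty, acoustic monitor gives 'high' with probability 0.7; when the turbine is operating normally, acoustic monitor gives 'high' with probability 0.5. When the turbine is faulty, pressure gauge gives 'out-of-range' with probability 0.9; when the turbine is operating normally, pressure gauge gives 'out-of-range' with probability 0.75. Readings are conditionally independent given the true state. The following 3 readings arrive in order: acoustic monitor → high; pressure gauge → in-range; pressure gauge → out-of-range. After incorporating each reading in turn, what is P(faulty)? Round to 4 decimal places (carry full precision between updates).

After acoustic monitor='high': P(faulty) = 0.7·0.6500 / (0.7·0.6500 + 0.5·0.3500) ≈ 0.7222
After pressure gauge='in-range': P(faulty) = 0.1·0.7222 / (0.1·0.7222 + 0.25·0.2778) ≈ 0.5098
After pressure gauge='out-of-range': P(faulty) = 0.9·0.5098 / (0.9·0.5098 + 0.75·0.4902) ≈ 0.5552

0.5552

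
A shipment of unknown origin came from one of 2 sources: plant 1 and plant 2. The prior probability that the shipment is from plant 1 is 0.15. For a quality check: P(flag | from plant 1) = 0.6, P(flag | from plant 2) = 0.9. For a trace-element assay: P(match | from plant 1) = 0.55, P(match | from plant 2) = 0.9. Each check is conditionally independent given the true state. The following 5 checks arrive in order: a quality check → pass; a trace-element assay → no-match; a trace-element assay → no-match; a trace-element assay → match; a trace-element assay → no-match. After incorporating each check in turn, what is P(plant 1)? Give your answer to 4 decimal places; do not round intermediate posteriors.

0.9752

After a quality check='pass': P(plant 1) = 0.4·0.1500 / (0.4·0.1500 + 0.1·0.8500) ≈ 0.4138
After a trace-element assay='no-match': P(plant 1) = 0.45·0.4138 / (0.45·0.4138 + 0.1·0.5862) ≈ 0.7606
After a trace-element assay='no-match': P(plant 1) = 0.45·0.7606 / (0.45·0.7606 + 0.1·0.2394) ≈ 0.9346
After a trace-element assay='match': P(plant 1) = 0.55·0.9346 / (0.55·0.9346 + 0.9·0.0654) ≈ 0.8973
After a trace-element assay='no-match': P(plant 1) = 0.45·0.8973 / (0.45·0.8973 + 0.1·0.1027) ≈ 0.9752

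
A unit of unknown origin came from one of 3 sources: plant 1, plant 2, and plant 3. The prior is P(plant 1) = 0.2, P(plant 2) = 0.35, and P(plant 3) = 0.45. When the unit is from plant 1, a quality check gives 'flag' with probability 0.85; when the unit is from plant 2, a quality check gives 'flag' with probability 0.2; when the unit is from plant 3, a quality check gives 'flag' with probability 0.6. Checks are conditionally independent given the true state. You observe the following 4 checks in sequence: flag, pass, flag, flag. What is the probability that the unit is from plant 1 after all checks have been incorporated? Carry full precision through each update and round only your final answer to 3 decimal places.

0.309

After 'flag': normaliser = 0.85·0.2000 + 0.2·0.3500 + 0.6·0.4500; P(plant 1) ≈ 0.3333, P(plant 2) ≈ 0.1373, P(plant 3) ≈ 0.5294
After 'pass': normaliser = 0.15·0.3333 + 0.8·0.1373 + 0.4·0.5294; P(plant 1) ≈ 0.1346, P(plant 2) ≈ 0.2955, P(plant 3) ≈ 0.5699
After 'flag': normaliser = 0.85·0.1346 + 0.2·0.2955 + 0.6·0.5699; P(plant 1) ≈ 0.2219, P(plant 2) ≈ 0.1147, P(plant 3) ≈ 0.6634
After 'flag': normaliser = 0.85·0.2219 + 0.2·0.1147 + 0.6·0.6634; P(plant 1) ≈ 0.3094, P(plant 2) ≈ 0.0376, P(plant 3) ≈ 0.6530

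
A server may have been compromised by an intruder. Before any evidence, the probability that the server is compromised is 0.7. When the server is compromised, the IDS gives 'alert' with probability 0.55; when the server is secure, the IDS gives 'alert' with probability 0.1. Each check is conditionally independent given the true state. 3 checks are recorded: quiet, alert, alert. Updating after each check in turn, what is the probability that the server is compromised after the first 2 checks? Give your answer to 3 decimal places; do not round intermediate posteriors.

Each posterior becomes the prior for the next update.
After 'quiet': P(compromised) = 0.45·0.7000 / (0.45·0.7000 + 0.9·0.3000) ≈ 0.5385
After 'alert': P(compromised) = 0.55·0.5385 / (0.55·0.5385 + 0.1·0.4615) ≈ 0.8652

0.865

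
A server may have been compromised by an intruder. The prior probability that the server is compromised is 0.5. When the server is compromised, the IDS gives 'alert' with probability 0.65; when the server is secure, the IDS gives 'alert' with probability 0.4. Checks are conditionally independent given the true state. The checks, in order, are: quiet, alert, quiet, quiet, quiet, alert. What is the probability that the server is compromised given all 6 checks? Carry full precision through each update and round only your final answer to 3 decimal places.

After 'quiet': P(compromised) = 0.35·0.5000 / (0.35·0.5000 + 0.6·0.5000) ≈ 0.3684
After 'alert': P(compromised) = 0.65·0.3684 / (0.65·0.3684 + 0.4·0.6316) ≈ 0.4866
After 'quiet': P(compromised) = 0.35·0.4866 / (0.35·0.4866 + 0.6·0.5134) ≈ 0.3561
After 'quiet': P(compromised) = 0.35·0.3561 / (0.35·0.3561 + 0.6·0.6439) ≈ 0.2439
After 'quiet': P(compromised) = 0.35·0.2439 / (0.35·0.2439 + 0.6·0.7561) ≈ 0.1584
After 'alert': P(compromised) = 0.65·0.1584 / (0.65·0.1584 + 0.4·0.8416) ≈ 0.2342

0.234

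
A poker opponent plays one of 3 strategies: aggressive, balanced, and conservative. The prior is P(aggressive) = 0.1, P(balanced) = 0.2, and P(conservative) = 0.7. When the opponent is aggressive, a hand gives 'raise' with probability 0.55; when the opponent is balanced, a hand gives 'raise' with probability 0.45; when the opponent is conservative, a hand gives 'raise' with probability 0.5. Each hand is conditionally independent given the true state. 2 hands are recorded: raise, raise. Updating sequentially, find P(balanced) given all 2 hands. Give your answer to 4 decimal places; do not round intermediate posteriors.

After 'raise': normaliser = 0.55·0.1000 + 0.45·0.2000 + 0.5·0.7000; P(aggressive) ≈ 0.1111, P(balanced) ≈ 0.1818, P(conservative) ≈ 0.7071
After 'raise': normaliser = 0.55·0.1111 + 0.45·0.1818 + 0.5·0.7071; P(aggressive) ≈ 0.1231, P(balanced) ≈ 0.1648, P(conservative) ≈ 0.7121

0.1648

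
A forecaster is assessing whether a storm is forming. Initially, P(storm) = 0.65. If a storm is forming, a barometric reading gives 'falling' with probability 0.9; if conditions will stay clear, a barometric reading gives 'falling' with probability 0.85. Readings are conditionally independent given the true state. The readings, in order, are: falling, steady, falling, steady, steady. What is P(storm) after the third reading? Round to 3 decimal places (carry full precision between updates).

0.581

After 'falling': P(storm) = 0.9·0.6500 / (0.9·0.6500 + 0.85·0.3500) ≈ 0.6629
After 'steady': P(storm) = 0.1·0.6629 / (0.1·0.6629 + 0.15·0.3371) ≈ 0.5673
After 'falling': P(storm) = 0.9·0.5673 / (0.9·0.5673 + 0.85·0.4327) ≈ 0.5812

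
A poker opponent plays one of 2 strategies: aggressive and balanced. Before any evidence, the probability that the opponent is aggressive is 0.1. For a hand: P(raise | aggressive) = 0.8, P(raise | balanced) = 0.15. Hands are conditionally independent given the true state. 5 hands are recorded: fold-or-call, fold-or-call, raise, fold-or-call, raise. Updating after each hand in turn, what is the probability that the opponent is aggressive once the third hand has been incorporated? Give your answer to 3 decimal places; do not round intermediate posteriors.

0.032

After 'fold-or-call': P(aggressive) = 0.2·0.1000 / (0.2·0.1000 + 0.85·0.9000) ≈ 0.0255
After 'fold-or-call': P(aggressive) = 0.2·0.0255 / (0.2·0.0255 + 0.85·0.9745) ≈ 0.0061
After 'raise': P(aggressive) = 0.8·0.0061 / (0.8·0.0061 + 0.15·0.9939) ≈ 0.0318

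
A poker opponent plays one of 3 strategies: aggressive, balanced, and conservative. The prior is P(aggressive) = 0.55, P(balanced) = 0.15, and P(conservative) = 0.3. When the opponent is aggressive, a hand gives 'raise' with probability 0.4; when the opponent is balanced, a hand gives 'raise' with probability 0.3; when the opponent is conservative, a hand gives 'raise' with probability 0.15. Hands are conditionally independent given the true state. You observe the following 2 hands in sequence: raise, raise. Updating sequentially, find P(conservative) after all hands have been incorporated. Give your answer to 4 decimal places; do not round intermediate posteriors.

After 'raise': normaliser = 0.4·0.5500 + 0.3·0.1500 + 0.15·0.3000; P(aggressive) ≈ 0.7097, P(balanced) ≈ 0.1452, P(conservative) ≈ 0.1452
After 'raise': normaliser = 0.4·0.7097 + 0.3·0.1452 + 0.15·0.1452; P(aggressive) ≈ 0.8129, P(balanced) ≈ 0.1247, P(conservative) ≈ 0.0624

0.0624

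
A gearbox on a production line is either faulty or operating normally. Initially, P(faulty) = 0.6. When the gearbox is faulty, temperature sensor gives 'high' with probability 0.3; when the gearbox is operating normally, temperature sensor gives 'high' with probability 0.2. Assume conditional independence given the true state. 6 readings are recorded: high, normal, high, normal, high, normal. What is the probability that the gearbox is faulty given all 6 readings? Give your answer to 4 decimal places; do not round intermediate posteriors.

After 'high': P(faulty) = 0.3·0.6000 / (0.3·0.6000 + 0.2·0.4000) ≈ 0.6923
After 'normal': P(faulty) = 0.7·0.6923 / (0.7·0.6923 + 0.8·0.3077) ≈ 0.6632
After 'high': P(faulty) = 0.3·0.6632 / (0.3·0.6632 + 0.2·0.3368) ≈ 0.7470
After 'normal': P(faulty) = 0.7·0.7470 / (0.7·0.7470 + 0.8·0.2530) ≈ 0.7210
After 'high': P(faulty) = 0.3·0.7210 / (0.3·0.7210 + 0.2·0.2790) ≈ 0.7949
After 'normal': P(faulty) = 0.7·0.7949 / (0.7·0.7949 + 0.8·0.2051) ≈ 0.7723

0.7723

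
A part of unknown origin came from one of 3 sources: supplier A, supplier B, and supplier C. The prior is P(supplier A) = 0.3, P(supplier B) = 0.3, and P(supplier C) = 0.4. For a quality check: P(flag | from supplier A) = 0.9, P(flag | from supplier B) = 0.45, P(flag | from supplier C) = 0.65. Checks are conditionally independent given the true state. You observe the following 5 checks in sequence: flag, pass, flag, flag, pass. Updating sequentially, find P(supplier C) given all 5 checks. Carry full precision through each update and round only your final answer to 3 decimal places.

After 'flag': normaliser = 0.9·0.3000 + 0.45·0.3000 + 0.65·0.4000; P(supplier A) ≈ 0.4060, P(supplier B) ≈ 0.2030, P(supplier C) ≈ 0.3910
After 'pass': normaliser = 0.1·0.4060 + 0.55·0.2030 + 0.35·0.3910; P(supplier A) ≈ 0.1404, P(supplier B) ≈ 0.3862, P(supplier C) ≈ 0.4733
After 'flag': normaliser = 0.9·0.1404 + 0.45·0.3862 + 0.65·0.4733; P(supplier A) ≈ 0.2079, P(supplier B) ≈ 0.2859, P(supplier C) ≈ 0.5062
After 'flag': normaliser = 0.9·0.2079 + 0.45·0.2859 + 0.65·0.5062; P(supplier A) ≈ 0.2902, P(supplier B) ≈ 0.1995, P(supplier C) ≈ 0.5102
After 'pass': normaliser = 0.1·0.2902 + 0.55·0.1995 + 0.35·0.5102; P(supplier A) ≈ 0.0915, P(supplier B) ≈ 0.3458, P(supplier C) ≈ 0.5627

0.563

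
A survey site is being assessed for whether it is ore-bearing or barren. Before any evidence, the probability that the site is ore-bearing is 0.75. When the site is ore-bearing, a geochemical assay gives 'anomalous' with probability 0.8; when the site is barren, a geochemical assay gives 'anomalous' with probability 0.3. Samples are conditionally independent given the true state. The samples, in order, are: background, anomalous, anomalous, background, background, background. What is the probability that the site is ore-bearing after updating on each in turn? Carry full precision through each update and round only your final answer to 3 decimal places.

0.124

Apply Bayes' rule sequentially, carrying P(ore) forward.
After 'background': P(ore) = 0.2·0.7500 / (0.2·0.7500 + 0.7·0.2500) ≈ 0.4615
After 'anomalous': P(ore) = 0.8·0.4615 / (0.8·0.4615 + 0.3·0.5385) ≈ 0.6957
After 'anomalous': P(ore) = 0.8·0.6957 / (0.8·0.6957 + 0.3·0.3043) ≈ 0.8591
After 'background': P(ore) = 0.2·0.8591 / (0.2·0.8591 + 0.7·0.1409) ≈ 0.6352
After 'background': P(ore) = 0.2·0.6352 / (0.2·0.6352 + 0.7·0.3648) ≈ 0.3323
After 'background': P(ore) = 0.2·0.3323 / (0.2·0.3323 + 0.7·0.6677) ≈ 0.1245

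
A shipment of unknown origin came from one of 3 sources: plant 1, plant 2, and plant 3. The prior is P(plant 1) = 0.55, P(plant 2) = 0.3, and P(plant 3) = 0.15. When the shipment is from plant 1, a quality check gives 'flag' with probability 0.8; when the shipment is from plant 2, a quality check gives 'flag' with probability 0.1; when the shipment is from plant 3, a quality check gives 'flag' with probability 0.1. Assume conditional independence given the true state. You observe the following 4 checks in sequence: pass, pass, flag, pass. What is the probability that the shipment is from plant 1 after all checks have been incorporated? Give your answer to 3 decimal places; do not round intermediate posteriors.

After 'pass': normaliser = 0.2·0.5500 + 0.9·0.3000 + 0.9·0.1500; P(plant 1) ≈ 0.2136, P(plant 2) ≈ 0.5243, P(plant 3) ≈ 0.2621
After 'pass': normaliser = 0.2·0.2136 + 0.9·0.5243 + 0.9·0.2621; P(plant 1) ≈ 0.0569, P(plant 2) ≈ 0.6287, P(plant 3) ≈ 0.3144
After 'flag': normaliser = 0.8·0.0569 + 0.1·0.6287 + 0.1·0.3144; P(plant 1) ≈ 0.3256, P(plant 2) ≈ 0.4496, P(plant 3) ≈ 0.2248
After 'pass': normaliser = 0.2·0.3256 + 0.9·0.4496 + 0.9·0.2248; P(plant 1) ≈ 0.0969, P(plant 2) ≈ 0.6021, P(plant 3) ≈ 0.3010

0.097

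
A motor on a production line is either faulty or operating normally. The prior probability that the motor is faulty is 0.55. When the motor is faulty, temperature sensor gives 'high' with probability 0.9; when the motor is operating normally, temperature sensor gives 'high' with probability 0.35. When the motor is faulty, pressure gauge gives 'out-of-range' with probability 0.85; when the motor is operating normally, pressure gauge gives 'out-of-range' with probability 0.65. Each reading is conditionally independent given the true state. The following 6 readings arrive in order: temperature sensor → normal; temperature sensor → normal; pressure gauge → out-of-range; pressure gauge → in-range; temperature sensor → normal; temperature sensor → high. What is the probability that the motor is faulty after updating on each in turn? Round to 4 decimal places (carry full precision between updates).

After temperature sensor='normal': P(faulty) = 0.1·0.5500 / (0.1·0.5500 + 0.65·0.4500) ≈ 0.1583
After temperature sensor='normal': P(faulty) = 0.1·0.1583 / (0.1·0.1583 + 0.65·0.8417) ≈ 0.0281
After pressure gauge='out-of-range': P(faulty) = 0.85·0.0281 / (0.85·0.0281 + 0.65·0.9719) ≈ 0.0365
After pressure gauge='in-range': P(faulty) = 0.15·0.0365 / (0.15·0.0365 + 0.35·0.9635) ≈ 0.0160
After temperature sensor='normal': P(faulty) = 0.1·0.0160 / (0.1·0.0160 + 0.65·0.9840) ≈ 0.0025
After temperature sensor='high': P(faulty) = 0.9·0.0025 / (0.9·0.0025 + 0.35·0.9975) ≈ 0.0064

0.0064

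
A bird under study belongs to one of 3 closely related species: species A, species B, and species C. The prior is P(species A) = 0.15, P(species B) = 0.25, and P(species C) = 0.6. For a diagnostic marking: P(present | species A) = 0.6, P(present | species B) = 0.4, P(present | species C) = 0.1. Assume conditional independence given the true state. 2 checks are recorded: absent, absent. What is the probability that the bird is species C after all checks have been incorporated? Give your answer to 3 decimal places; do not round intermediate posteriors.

0.810

After 'absent': normaliser = 0.4·0.1500 + 0.6·0.2500 + 0.9·0.6000; P(species A) ≈ 0.0800, P(species B) ≈ 0.2000, P(species C) ≈ 0.7200
After 'absent': normaliser = 0.4·0.0800 + 0.6·0.2000 + 0.9·0.7200; P(species A) ≈ 0.0400, P(species B) ≈ 0.1500, P(species C) ≈ 0.8100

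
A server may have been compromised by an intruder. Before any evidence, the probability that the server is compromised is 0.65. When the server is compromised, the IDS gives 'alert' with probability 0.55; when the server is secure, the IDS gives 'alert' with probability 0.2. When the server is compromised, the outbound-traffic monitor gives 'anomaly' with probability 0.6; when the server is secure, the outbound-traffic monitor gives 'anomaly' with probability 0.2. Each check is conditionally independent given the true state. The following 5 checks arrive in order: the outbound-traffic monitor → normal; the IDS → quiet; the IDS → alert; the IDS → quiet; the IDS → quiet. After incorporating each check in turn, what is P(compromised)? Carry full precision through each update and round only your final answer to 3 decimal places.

After the outbound-traffic monitor='normal': P(compromised) = 0.4·0.6500 / (0.4·0.6500 + 0.8·0.3500) ≈ 0.4815
After the IDS='quiet': P(compromised) = 0.45·0.4815 / (0.45·0.4815 + 0.8·0.5185) ≈ 0.3431
After the IDS='alert': P(compromised) = 0.55·0.3431 / (0.55·0.3431 + 0.2·0.6569) ≈ 0.5896
After the IDS='quiet': P(compromised) = 0.45·0.5896 / (0.45·0.5896 + 0.8·0.4104) ≈ 0.4469
After the IDS='quiet': P(compromised) = 0.45·0.4469 / (0.45·0.4469 + 0.8·0.5531) ≈ 0.3125

0.312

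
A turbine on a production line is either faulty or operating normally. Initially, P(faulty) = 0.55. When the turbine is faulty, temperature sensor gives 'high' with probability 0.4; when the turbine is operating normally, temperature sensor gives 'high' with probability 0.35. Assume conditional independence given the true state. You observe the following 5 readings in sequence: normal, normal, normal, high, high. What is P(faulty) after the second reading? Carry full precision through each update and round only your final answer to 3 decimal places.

After 'normal': P(faulty) = 0.6·0.5500 / (0.6·0.5500 + 0.65·0.4500) ≈ 0.5301
After 'normal': P(faulty) = 0.6·0.5301 / (0.6·0.5301 + 0.65·0.4699) ≈ 0.5101

0.510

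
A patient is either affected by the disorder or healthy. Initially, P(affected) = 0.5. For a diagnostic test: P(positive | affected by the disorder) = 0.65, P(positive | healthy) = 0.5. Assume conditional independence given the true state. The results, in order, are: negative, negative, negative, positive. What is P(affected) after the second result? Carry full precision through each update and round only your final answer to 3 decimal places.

After 'negative': P(affected) = 0.35·0.5000 / (0.35·0.5000 + 0.5·0.5000) ≈ 0.4118
After 'negative': P(affected) = 0.35·0.4118 / (0.35·0.4118 + 0.5·0.5882) ≈ 0.3289

0.329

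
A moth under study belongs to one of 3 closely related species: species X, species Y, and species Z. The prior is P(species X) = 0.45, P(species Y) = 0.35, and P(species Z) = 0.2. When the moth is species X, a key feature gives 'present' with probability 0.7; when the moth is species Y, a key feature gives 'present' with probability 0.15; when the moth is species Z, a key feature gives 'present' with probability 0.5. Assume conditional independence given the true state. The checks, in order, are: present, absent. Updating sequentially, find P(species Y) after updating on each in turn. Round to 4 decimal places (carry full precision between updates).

0.2360

After 'present': normaliser = 0.7·0.4500 + 0.15·0.3500 + 0.5·0.2000; P(species X) ≈ 0.6738, P(species Y) ≈ 0.1123, P(species Z) ≈ 0.2139
After 'absent': normaliser = 0.3·0.6738 + 0.85·0.1123 + 0.5·0.2139; P(species X) ≈ 0.4997, P(species Y) ≈ 0.2360, P(species Z) ≈ 0.2644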